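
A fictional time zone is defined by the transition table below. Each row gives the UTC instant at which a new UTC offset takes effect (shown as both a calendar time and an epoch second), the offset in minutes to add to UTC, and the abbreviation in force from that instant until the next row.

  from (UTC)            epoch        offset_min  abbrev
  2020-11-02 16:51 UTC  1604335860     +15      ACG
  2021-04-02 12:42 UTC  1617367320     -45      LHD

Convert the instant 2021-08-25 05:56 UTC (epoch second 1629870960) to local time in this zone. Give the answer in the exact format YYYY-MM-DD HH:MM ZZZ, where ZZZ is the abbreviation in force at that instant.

2021-08-25 05:11 LHD

Query: 2021-08-25 05:56 UTC
Rule 2/2 (LHD, -00:45): 2021-04-02 12:42 UTC ≤ query < +∞
5·60 + 56 - 45 = 311 min
311 = 0·1440 + 311; 311 = 5·60 + 11 → 05:11, same day
→ 2021-08-25 05:11 LHD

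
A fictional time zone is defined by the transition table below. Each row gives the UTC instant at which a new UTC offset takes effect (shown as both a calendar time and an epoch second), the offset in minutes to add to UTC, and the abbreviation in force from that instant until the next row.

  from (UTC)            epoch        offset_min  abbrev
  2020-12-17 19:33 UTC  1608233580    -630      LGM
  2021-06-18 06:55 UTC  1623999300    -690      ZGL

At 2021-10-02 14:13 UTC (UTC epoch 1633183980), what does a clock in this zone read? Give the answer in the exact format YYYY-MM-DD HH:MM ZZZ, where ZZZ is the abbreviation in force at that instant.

2021-10-02 02:43 ZGL

Query: 2021-10-02 14:13 UTC
Rule 2/2 (ZGL, -11:30): 2021-06-18 06:55 UTC ≤ query < +∞
14·60 + 13 - 690 = 163 min
163 = 0·1440 + 163; 163 = 2·60 + 43 → 02:43, same day
→ 2021-10-02 02:43 ZGL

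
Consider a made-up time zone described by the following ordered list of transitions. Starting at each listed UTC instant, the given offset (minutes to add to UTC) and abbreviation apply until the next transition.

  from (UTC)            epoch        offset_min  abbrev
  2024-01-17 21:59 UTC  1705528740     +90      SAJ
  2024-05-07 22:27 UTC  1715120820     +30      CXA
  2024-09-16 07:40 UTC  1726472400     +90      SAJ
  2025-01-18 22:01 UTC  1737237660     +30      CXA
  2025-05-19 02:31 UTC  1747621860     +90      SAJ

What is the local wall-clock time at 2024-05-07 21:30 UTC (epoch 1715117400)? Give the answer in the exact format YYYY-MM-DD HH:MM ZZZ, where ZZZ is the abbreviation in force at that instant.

2024-05-07 23:00 SAJ

Query: 2024-05-07 21:30 UTC
Rule 1/5 (SAJ, +01:30): 2024-01-17 21:59 UTC ≤ query < 2024-05-07 22:27 UTC
21·60 + 30 + 90 = 1380 min
1380 = 0·1440 + 1380; 1380 = 23·60 + 0 → 23:00, same day
→ 2024-05-07 23:00 SAJ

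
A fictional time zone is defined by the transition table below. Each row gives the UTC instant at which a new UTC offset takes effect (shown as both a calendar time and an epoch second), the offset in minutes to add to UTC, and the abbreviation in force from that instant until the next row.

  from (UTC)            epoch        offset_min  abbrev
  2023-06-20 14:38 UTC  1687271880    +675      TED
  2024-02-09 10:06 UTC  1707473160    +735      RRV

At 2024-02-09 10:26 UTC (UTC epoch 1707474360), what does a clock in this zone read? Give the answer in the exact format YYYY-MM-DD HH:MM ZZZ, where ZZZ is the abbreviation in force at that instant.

Query: 2024-02-09 10:26 UTC
Rule 2/2 (RRV, +12:15): 2024-02-09 10:06 UTC ≤ query < +∞
10·60 + 26 + 735 = 1361 min
1361 = 0·1440 + 1361; 1361 = 22·60 + 41 → 22:41, same day
→ 2024-02-09 22:41 RRV

2024-02-09 22:41 RRV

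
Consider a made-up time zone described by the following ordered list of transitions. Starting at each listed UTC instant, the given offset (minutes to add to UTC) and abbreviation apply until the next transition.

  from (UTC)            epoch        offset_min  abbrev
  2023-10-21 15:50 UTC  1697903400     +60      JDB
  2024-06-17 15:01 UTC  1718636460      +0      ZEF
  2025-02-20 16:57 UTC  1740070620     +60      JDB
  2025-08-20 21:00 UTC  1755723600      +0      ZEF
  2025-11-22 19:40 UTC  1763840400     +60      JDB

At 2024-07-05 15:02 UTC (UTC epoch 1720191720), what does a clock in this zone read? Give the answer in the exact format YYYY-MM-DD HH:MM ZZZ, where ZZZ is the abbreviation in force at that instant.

2024-07-05 15:02 ZEF

Query: 2024-07-05 15:02 UTC
Rule 2/5 (ZEF, +00:00): 2024-06-17 15:01 UTC ≤ query < 2025-02-20 16:57 UTC
15·60 + 2 + 0 = 902 min
902 = 0·1440 + 902; 902 = 15·60 + 2 → 15:02, same day
→ 2024-07-05 15:02 ZEF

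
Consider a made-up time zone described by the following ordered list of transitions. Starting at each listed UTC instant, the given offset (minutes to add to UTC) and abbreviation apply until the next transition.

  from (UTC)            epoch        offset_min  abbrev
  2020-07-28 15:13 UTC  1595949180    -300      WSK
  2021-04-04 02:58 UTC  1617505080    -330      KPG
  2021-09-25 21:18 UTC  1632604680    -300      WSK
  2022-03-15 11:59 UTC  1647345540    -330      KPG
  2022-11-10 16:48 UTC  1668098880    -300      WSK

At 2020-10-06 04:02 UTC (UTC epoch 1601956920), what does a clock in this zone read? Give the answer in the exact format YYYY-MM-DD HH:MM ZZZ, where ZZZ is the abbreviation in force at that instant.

2020-10-05 23:02 WSK

Query: 2020-10-06 04:02 UTC
Rule 1/5 (WSK, -05:00): 2020-07-28 15:13 UTC ≤ query < 2021-04-04 02:58 UTC
4·60 + 2 - 300 = -58 min
-58 = -1·1440 + 1382; 1382 = 23·60 + 2 → 23:02, 2020-10-06 - 1 day = 2020-10-05
→ 2020-10-05 23:02 WSK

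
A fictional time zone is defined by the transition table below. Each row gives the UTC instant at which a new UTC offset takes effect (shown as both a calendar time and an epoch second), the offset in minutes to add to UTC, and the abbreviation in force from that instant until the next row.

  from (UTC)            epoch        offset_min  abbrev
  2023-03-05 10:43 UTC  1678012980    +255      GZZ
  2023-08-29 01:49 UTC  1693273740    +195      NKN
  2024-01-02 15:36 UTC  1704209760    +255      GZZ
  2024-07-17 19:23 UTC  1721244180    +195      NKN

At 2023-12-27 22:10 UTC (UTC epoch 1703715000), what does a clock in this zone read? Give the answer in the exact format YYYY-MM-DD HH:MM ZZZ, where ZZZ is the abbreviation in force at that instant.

2023-12-28 01:25 NKN

Query: 2023-12-27 22:10 UTC
Rule 2/4 (NKN, +03:15): 2023-08-29 01:49 UTC ≤ query < 2024-01-02 15:36 UTC
22·60 + 10 + 195 = 1525 min
1525 = 1·1440 + 85; 85 = 1·60 + 25 → 01:25, 2023-12-27 + 1 day = 2023-12-28
→ 2023-12-28 01:25 NKN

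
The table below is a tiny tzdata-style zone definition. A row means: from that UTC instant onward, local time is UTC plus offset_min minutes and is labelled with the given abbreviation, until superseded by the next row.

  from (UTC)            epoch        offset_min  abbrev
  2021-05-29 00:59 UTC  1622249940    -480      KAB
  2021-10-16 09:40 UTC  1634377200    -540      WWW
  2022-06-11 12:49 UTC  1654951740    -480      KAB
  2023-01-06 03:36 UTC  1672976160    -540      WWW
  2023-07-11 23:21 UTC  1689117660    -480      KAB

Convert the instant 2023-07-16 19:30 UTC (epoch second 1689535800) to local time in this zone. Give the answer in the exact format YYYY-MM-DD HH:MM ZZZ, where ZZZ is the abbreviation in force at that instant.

Query: 2023-07-16 19:30 UTC
Rule 5/5 (KAB, -08:00): 2023-07-11 23:21 UTC ≤ query < +∞
19·60 + 30 - 480 = 690 min
690 = 0·1440 + 690; 690 = 11·60 + 30 → 11:30, same day
→ 2023-07-16 11:30 KAB

2023-07-16 11:30 KAB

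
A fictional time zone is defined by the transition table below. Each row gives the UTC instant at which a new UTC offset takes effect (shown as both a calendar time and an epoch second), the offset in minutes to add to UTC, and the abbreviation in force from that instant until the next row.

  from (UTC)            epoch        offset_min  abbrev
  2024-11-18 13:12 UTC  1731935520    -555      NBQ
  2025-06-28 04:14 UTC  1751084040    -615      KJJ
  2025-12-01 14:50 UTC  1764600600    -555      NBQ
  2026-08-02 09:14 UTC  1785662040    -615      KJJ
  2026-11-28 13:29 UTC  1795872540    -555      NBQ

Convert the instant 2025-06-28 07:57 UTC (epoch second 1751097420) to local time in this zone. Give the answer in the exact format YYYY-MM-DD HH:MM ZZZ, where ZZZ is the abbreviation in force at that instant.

Query: 2025-06-28 07:57 UTC
Rule 2/5 (KJJ, -10:15): 2025-06-28 04:14 UTC ≤ query < 2025-12-01 14:50 UTC
7·60 + 57 - 615 = -138 min
-138 = -1·1440 + 1302; 1302 = 21·60 + 42 → 21:42, 2025-06-28 - 1 day = 2025-06-27
→ 2025-06-27 21:42 KJJ

2025-06-27 21:42 KJJ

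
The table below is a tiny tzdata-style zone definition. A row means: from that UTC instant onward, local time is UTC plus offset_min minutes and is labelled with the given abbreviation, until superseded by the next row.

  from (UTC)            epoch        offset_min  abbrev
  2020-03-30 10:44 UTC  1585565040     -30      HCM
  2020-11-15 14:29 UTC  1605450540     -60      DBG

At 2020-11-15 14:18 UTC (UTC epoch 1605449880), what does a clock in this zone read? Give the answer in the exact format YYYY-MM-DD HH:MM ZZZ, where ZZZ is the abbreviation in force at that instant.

Query: 2020-11-15 14:18 UTC
Rule 1/2 (HCM, -00:30): 2020-03-30 10:44 UTC ≤ query < 2020-11-15 14:29 UTC
14·60 + 18 - 30 = 828 min
828 = 0·1440 + 828; 828 = 13·60 + 48 → 13:48, same day
→ 2020-11-15 13:48 HCM

2020-11-15 13:48 HCM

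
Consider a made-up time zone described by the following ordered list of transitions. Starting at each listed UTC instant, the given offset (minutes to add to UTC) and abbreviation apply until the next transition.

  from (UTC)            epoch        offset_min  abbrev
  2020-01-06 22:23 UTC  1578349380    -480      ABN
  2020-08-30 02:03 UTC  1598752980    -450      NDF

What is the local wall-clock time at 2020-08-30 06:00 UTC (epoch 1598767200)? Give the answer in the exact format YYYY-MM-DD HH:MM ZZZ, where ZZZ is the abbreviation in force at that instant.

2020-08-29 22:30 NDF

Query: 2020-08-30 06:00 UTC
Rule 2/2 (NDF, -07:30): 2020-08-30 02:03 UTC ≤ query < +∞
6·60 + 0 - 450 = -90 min
-90 = -1·1440 + 1350; 1350 = 22·60 + 30 → 22:30, 2020-08-30 - 1 day = 2020-08-29
→ 2020-08-29 22:30 NDF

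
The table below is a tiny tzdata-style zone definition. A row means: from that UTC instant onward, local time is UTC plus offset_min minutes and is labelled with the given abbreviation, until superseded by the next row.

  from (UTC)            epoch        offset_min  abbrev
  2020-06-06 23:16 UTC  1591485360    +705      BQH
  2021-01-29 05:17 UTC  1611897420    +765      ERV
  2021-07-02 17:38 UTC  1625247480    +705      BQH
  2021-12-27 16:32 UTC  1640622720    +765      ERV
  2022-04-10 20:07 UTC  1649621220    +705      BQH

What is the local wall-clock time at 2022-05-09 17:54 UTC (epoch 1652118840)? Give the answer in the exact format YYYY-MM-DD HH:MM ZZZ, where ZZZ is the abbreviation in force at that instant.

2022-05-10 05:39 BQH

Query: 2022-05-09 17:54 UTC
Rule 5/5 (BQH, +11:45): 2022-04-10 20:07 UTC ≤ query < +∞
17·60 + 54 + 705 = 1779 min
1779 = 1·1440 + 339; 339 = 5·60 + 39 → 05:39, 2022-05-09 + 1 day = 2022-05-10
→ 2022-05-10 05:39 BQH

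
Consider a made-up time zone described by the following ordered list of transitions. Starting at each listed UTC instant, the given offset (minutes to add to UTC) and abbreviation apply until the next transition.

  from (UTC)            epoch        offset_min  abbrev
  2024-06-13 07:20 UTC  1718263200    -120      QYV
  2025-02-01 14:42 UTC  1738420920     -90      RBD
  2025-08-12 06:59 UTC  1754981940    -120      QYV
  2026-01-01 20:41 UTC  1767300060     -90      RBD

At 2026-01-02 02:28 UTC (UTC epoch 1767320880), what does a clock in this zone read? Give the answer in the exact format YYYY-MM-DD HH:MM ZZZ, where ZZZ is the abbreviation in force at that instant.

2026-01-02 00:58 RBD

Query: 2026-01-02 02:28 UTC
Rule 4/4 (RBD, -01:30): 2026-01-01 20:41 UTC ≤ query < +∞
2·60 + 28 - 90 = 58 min
58 = 0·1440 + 58; 58 = 0·60 + 58 → 00:58, same day
→ 2026-01-02 00:58 RBD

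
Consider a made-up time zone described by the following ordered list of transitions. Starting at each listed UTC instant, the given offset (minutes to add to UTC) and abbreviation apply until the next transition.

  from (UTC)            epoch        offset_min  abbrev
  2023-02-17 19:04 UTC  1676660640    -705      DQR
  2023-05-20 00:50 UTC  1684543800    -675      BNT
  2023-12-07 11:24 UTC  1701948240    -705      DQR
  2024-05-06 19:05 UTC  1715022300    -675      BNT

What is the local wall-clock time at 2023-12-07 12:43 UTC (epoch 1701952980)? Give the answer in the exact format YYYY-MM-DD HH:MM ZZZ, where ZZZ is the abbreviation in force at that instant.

2023-12-07 00:58 DQR

Query: 2023-12-07 12:43 UTC
Rule 3/4 (DQR, -11:45): 2023-12-07 11:24 UTC ≤ query < 2024-05-06 19:05 UTC
12·60 + 43 - 705 = 58 min
58 = 0·1440 + 58; 58 = 0·60 + 58 → 00:58, same day
→ 2023-12-07 00:58 DQR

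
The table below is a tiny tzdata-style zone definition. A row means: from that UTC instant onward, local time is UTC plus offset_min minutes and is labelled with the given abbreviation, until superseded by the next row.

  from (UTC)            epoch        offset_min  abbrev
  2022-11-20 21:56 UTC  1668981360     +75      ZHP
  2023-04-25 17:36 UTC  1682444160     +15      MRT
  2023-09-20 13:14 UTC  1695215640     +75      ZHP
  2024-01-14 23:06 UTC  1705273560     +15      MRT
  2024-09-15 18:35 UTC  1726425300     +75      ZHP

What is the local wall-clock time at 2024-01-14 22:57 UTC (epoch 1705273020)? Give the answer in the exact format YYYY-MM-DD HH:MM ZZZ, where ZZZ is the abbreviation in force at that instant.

2024-01-15 00:12 ZHP

Query: 2024-01-14 22:57 UTC
Rule 3/5 (ZHP, +01:15): 2023-09-20 13:14 UTC ≤ query < 2024-01-14 23:06 UTC
22·60 + 57 + 75 = 1452 min
1452 = 1·1440 + 12; 12 = 0·60 + 12 → 00:12, 2024-01-14 + 1 day = 2024-01-15
→ 2024-01-15 00:12 ZHP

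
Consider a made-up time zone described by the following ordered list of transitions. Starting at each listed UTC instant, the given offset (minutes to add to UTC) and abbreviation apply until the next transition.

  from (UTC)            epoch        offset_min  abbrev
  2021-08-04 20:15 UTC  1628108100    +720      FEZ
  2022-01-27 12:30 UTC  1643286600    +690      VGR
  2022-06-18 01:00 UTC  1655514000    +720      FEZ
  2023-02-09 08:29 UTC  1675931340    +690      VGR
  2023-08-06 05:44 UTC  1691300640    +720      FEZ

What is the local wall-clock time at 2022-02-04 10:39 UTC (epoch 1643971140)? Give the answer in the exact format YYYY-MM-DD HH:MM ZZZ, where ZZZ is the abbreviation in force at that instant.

Query: 2022-02-04 10:39 UTC
Rule 2/5 (VGR, +11:30): 2022-01-27 12:30 UTC ≤ query < 2022-06-18 01:00 UTC
10·60 + 39 + 690 = 1329 min
1329 = 0·1440 + 1329; 1329 = 22·60 + 9 → 22:09, same day
→ 2022-02-04 22:09 VGR

2022-02-04 22:09 VGR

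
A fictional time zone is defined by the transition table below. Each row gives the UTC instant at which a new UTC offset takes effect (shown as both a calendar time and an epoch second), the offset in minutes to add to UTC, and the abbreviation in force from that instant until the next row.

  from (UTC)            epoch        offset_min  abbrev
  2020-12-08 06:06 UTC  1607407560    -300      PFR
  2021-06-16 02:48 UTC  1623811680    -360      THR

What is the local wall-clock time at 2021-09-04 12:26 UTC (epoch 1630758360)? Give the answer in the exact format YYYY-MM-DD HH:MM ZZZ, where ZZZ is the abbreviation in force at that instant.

2021-09-04 06:26 THR

Query: 2021-09-04 12:26 UTC
Rule 2/2 (THR, -06:00): 2021-06-16 02:48 UTC ≤ query < +∞
12·60 + 26 - 360 = 386 min
386 = 0·1440 + 386; 386 = 6·60 + 26 → 06:26, same day
→ 2021-09-04 06:26 THR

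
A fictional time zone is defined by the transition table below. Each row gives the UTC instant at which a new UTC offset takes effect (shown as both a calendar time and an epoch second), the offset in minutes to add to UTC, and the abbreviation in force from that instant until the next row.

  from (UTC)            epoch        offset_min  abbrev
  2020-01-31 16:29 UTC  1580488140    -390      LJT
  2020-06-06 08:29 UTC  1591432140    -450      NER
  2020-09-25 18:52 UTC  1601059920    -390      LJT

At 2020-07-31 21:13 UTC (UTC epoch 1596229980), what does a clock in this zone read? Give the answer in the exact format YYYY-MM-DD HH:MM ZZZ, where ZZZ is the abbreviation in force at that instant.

Query: 2020-07-31 21:13 UTC
Rule 2/3 (NER, -07:30): 2020-06-06 08:29 UTC ≤ query < 2020-09-25 18:52 UTC
21·60 + 13 - 450 = 823 min
823 = 0·1440 + 823; 823 = 13·60 + 43 → 13:43, same day
→ 2020-07-31 13:43 NER

2020-07-31 13:43 NER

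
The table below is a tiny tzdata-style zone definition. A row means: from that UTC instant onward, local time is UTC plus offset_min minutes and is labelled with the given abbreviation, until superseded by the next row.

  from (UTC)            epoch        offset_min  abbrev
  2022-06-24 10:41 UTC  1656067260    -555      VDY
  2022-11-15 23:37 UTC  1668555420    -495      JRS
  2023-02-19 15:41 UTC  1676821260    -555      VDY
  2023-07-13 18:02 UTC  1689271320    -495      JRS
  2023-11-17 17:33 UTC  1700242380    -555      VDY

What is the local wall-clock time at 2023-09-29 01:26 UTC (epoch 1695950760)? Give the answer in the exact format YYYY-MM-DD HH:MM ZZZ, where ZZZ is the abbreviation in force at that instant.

2023-09-28 17:11 JRS

Query: 2023-09-29 01:26 UTC
Rule 4/5 (JRS, -08:15): 2023-07-13 18:02 UTC ≤ query < 2023-11-17 17:33 UTC
1·60 + 26 - 495 = -409 min
-409 = -1·1440 + 1031; 1031 = 17·60 + 11 → 17:11, 2023-09-29 - 1 day = 2023-09-28
→ 2023-09-28 17:11 JRS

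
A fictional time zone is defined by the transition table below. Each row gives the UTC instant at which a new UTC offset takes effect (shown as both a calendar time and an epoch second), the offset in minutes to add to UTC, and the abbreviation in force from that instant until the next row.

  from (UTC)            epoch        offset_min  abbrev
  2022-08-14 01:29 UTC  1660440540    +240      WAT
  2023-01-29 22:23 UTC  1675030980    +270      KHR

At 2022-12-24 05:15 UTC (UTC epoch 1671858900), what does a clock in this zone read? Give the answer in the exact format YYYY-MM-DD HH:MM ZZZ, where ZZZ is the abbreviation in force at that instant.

Query: 2022-12-24 05:15 UTC
Rule 1/2 (WAT, +04:00): 2022-08-14 01:29 UTC ≤ query < 2023-01-29 22:23 UTC
5·60 + 15 + 240 = 555 min
555 = 0·1440 + 555; 555 = 9·60 + 15 → 09:15, same day
→ 2022-12-24 09:15 WAT

2022-12-24 09:15 WAT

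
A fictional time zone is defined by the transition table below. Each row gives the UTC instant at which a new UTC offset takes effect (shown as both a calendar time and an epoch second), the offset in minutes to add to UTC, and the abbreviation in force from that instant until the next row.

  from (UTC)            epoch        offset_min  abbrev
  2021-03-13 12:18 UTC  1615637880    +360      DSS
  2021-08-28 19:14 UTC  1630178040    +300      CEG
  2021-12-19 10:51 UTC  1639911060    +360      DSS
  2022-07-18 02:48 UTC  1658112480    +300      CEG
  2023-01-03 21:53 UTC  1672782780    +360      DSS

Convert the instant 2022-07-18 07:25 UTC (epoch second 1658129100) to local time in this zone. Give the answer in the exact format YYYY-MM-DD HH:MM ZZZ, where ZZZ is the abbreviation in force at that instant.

Query: 2022-07-18 07:25 UTC
Rule 4/5 (CEG, +05:00): 2022-07-18 02:48 UTC ≤ query < 2023-01-03 21:53 UTC
7·60 + 25 + 300 = 745 min
745 = 0·1440 + 745; 745 = 12·60 + 25 → 12:25, same day
→ 2022-07-18 12:25 CEG

2022-07-18 12:25 CEG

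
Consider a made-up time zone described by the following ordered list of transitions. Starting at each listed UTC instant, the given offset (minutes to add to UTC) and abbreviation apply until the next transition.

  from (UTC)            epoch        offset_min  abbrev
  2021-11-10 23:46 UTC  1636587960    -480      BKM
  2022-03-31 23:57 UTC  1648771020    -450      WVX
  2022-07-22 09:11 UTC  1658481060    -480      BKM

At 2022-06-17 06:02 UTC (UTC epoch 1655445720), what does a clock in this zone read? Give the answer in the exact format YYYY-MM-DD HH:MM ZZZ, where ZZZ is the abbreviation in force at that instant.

2022-06-16 22:32 WVX

Query: 2022-06-17 06:02 UTC
Rule 2/3 (WVX, -07:30): 2022-03-31 23:57 UTC ≤ query < 2022-07-22 09:11 UTC
6·60 + 2 - 450 = -88 min
-88 = -1·1440 + 1352; 1352 = 22·60 + 32 → 22:32, 2022-06-17 - 1 day = 2022-06-16
→ 2022-06-16 22:32 WVX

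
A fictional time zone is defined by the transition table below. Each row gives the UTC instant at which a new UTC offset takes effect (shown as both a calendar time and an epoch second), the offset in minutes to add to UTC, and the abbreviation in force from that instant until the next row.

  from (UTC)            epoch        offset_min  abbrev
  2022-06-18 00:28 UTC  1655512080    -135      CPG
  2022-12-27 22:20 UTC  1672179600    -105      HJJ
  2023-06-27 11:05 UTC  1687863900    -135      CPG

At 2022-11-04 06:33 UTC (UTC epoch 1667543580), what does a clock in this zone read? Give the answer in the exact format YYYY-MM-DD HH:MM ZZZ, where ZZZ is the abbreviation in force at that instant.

2022-11-04 04:18 CPG

Query: 2022-11-04 06:33 UTC
Rule 1/3 (CPG, -02:15): 2022-06-18 00:28 UTC ≤ query < 2022-12-27 22:20 UTC
6·60 + 33 - 135 = 258 min
258 = 0·1440 + 258; 258 = 4·60 + 18 → 04:18, same day
→ 2022-11-04 04:18 CPG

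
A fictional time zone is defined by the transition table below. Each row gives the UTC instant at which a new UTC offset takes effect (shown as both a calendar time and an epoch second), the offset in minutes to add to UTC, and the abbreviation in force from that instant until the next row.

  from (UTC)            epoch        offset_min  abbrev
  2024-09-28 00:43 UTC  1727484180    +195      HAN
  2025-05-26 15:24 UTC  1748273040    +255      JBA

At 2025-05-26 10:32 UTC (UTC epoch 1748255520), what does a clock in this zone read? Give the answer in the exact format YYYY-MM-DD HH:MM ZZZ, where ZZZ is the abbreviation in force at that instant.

2025-05-26 13:47 HAN

Query: 2025-05-26 10:32 UTC
Rule 1/2 (HAN, +03:15): 2024-09-28 00:43 UTC ≤ query < 2025-05-26 15:24 UTC
10·60 + 32 + 195 = 827 min
827 = 0·1440 + 827; 827 = 13·60 + 47 → 13:47, same day
→ 2025-05-26 13:47 HAN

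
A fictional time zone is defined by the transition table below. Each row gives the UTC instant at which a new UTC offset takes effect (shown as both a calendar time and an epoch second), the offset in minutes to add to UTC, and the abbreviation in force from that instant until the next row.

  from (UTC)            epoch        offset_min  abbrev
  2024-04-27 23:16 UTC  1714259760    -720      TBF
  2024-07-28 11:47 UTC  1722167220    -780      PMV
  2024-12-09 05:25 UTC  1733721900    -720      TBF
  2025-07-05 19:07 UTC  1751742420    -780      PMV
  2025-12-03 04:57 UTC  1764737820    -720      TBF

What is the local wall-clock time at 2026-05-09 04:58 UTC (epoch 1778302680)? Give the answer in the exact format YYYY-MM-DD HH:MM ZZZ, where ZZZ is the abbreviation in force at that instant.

2026-05-08 16:58 TBF

Query: 2026-05-09 04:58 UTC
Rule 5/5 (TBF, -12:00): 2025-12-03 04:57 UTC ≤ query < +∞
4·60 + 58 - 720 = -422 min
-422 = -1·1440 + 1018; 1018 = 16·60 + 58 → 16:58, 2026-05-09 - 1 day = 2026-05-08
→ 2026-05-08 16:58 TBF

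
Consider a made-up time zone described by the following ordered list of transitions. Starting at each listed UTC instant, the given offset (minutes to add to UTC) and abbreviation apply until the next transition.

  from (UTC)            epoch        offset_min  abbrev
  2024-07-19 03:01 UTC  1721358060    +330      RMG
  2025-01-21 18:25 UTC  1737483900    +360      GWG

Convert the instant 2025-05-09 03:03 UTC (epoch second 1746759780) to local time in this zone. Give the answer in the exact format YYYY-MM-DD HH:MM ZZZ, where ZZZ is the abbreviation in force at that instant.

2025-05-09 09:03 GWG

Query: 2025-05-09 03:03 UTC
Rule 2/2 (GWG, +06:00): 2025-01-21 18:25 UTC ≤ query < +∞
3·60 + 3 + 360 = 543 min
543 = 0·1440 + 543; 543 = 9·60 + 3 → 09:03, same day
→ 2025-05-09 09:03 GWG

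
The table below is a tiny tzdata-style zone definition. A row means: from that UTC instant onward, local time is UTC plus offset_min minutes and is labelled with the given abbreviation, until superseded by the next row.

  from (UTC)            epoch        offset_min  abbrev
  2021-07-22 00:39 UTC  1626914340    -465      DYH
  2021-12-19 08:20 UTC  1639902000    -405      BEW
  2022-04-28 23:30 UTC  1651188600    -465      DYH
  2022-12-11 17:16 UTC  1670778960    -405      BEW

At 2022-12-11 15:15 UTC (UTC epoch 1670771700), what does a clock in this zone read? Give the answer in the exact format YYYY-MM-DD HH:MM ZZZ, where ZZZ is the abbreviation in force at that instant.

Query: 2022-12-11 15:15 UTC
Rule 3/4 (DYH, -07:45): 2022-04-28 23:30 UTC ≤ query < 2022-12-11 17:16 UTC
15·60 + 15 - 465 = 450 min
450 = 0·1440 + 450; 450 = 7·60 + 30 → 07:30, same day
→ 2022-12-11 07:30 DYH

2022-12-11 07:30 DYH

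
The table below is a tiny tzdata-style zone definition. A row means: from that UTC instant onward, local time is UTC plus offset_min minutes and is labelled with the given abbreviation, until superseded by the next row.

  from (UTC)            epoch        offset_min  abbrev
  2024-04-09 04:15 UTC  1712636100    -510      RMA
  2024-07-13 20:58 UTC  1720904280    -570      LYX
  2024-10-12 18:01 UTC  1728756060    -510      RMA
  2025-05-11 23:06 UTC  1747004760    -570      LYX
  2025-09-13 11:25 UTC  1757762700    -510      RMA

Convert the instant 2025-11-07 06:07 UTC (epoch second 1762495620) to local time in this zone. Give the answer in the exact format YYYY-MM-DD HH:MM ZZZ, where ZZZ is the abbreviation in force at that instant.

Query: 2025-11-07 06:07 UTC
Rule 5/5 (RMA, -08:30): 2025-09-13 11:25 UTC ≤ query < +∞
6·60 + 7 - 510 = -143 min
-143 = -1·1440 + 1297; 1297 = 21·60 + 37 → 21:37, 2025-11-07 - 1 day = 2025-11-06
→ 2025-11-06 21:37 RMA

2025-11-06 21:37 RMA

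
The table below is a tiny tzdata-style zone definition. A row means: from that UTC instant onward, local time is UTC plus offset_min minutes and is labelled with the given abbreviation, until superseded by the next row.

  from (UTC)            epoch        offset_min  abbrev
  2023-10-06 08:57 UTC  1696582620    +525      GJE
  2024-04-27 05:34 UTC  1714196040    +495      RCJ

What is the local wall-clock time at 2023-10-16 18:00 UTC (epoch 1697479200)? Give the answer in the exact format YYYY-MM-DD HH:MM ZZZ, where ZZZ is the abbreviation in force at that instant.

2023-10-17 02:45 GJE

Query: 2023-10-16 18:00 UTC
Rule 1/2 (GJE, +08:45): 2023-10-06 08:57 UTC ≤ query < 2024-04-27 05:34 UTC
18·60 + 0 + 525 = 1605 min
1605 = 1·1440 + 165; 165 = 2·60 + 45 → 02:45, 2023-10-16 + 1 day = 2023-10-17
→ 2023-10-17 02:45 GJE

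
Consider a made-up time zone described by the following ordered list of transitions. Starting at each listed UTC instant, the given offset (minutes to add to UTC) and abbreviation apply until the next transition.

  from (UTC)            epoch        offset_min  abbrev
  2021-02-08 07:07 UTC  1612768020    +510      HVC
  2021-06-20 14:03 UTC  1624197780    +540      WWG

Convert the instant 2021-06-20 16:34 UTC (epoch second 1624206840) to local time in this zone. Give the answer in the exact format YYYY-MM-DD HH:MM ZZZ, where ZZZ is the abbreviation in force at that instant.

2021-06-21 01:34 WWG

Query: 2021-06-20 16:34 UTC
Rule 2/2 (WWG, +09:00): 2021-06-20 14:03 UTC ≤ query < +∞
16·60 + 34 + 540 = 1534 min
1534 = 1·1440 + 94; 94 = 1·60 + 34 → 01:34, 2021-06-20 + 1 day = 2021-06-21
→ 2021-06-21 01:34 WWG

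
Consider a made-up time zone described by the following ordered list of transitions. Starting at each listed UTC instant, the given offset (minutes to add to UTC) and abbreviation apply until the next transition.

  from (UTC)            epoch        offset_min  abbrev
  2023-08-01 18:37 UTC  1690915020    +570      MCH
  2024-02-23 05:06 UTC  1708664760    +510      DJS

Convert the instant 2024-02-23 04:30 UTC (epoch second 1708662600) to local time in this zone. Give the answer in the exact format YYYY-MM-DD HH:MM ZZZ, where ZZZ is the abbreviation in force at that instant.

Query: 2024-02-23 04:30 UTC
Rule 1/2 (MCH, +09:30): 2023-08-01 18:37 UTC ≤ query < 2024-02-23 05:06 UTC
4·60 + 30 + 570 = 840 min
840 = 0·1440 + 840; 840 = 14·60 + 0 → 14:00, same day
→ 2024-02-23 14:00 MCH

2024-02-23 14:00 MCH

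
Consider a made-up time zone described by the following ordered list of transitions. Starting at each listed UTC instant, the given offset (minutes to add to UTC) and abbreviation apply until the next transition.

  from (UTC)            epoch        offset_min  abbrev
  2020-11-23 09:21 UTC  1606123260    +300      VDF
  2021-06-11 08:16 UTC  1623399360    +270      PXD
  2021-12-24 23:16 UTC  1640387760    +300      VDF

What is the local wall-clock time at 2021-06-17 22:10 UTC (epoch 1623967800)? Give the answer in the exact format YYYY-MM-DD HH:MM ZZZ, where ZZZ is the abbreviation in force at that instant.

2021-06-18 02:40 PXD

Query: 2021-06-17 22:10 UTC
Rule 2/3 (PXD, +04:30): 2021-06-11 08:16 UTC ≤ query < 2021-12-24 23:16 UTC
22·60 + 10 + 270 = 1600 min
1600 = 1·1440 + 160; 160 = 2·60 + 40 → 02:40, 2021-06-17 + 1 day = 2021-06-18
→ 2021-06-18 02:40 PXD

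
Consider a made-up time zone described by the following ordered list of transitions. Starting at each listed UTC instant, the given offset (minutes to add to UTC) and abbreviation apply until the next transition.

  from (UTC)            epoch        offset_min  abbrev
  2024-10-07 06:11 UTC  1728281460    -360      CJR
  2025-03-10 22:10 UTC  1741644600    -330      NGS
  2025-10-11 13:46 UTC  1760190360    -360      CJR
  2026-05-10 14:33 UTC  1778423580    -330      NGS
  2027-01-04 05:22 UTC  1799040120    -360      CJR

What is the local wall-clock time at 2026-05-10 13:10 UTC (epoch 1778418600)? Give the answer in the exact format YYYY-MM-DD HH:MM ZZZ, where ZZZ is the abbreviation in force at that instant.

2026-05-10 07:10 CJR

Query: 2026-05-10 13:10 UTC
Rule 3/5 (CJR, -06:00): 2025-10-11 13:46 UTC ≤ query < 2026-05-10 14:33 UTC
13·60 + 10 - 360 = 430 min
430 = 0·1440 + 430; 430 = 7·60 + 10 → 07:10, same day
→ 2026-05-10 07:10 CJR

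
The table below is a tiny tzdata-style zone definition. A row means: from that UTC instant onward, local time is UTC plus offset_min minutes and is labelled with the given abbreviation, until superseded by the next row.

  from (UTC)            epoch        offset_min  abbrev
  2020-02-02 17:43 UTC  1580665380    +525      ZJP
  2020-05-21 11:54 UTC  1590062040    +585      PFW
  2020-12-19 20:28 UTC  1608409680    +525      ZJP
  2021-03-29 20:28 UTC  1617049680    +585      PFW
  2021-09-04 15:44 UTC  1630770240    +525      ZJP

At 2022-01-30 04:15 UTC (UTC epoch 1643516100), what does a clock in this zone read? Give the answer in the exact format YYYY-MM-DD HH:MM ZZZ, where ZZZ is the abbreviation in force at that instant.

2022-01-30 13:00 ZJP

Query: 2022-01-30 04:15 UTC
Rule 5/5 (ZJP, +08:45): 2021-09-04 15:44 UTC ≤ query < +∞
4·60 + 15 + 525 = 780 min
780 = 0·1440 + 780; 780 = 13·60 + 0 → 13:00, same day
→ 2022-01-30 13:00 ZJP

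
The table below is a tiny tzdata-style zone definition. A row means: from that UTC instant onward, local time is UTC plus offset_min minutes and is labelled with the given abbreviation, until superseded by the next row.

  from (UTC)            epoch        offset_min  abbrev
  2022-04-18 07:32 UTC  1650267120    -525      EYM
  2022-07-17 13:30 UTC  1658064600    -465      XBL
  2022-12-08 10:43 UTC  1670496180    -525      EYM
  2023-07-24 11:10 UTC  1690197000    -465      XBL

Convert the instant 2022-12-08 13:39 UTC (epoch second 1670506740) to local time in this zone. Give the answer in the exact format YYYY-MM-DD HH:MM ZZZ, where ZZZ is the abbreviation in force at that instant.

2022-12-08 04:54 EYM

Query: 2022-12-08 13:39 UTC
Rule 3/4 (EYM, -08:45): 2022-12-08 10:43 UTC ≤ query < 2023-07-24 11:10 UTC
13·60 + 39 - 525 = 294 min
294 = 0·1440 + 294; 294 = 4·60 + 54 → 04:54, same day
→ 2022-12-08 04:54 EYM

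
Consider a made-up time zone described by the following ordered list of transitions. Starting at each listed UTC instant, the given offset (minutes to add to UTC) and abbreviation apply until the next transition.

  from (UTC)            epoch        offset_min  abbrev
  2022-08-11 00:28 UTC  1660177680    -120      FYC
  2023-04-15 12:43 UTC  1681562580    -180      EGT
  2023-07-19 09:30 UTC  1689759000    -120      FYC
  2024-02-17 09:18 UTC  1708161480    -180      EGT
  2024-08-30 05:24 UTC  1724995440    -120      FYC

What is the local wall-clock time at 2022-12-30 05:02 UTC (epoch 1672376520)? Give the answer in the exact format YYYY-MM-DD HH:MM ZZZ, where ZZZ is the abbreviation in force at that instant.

Query: 2022-12-30 05:02 UTC
Rule 1/5 (FYC, -02:00): 2022-08-11 00:28 UTC ≤ query < 2023-04-15 12:43 UTC
5·60 + 2 - 120 = 182 min
182 = 0·1440 + 182; 182 = 3·60 + 2 → 03:02, same day
→ 2022-12-30 03:02 FYC

2022-12-30 03:02 FYC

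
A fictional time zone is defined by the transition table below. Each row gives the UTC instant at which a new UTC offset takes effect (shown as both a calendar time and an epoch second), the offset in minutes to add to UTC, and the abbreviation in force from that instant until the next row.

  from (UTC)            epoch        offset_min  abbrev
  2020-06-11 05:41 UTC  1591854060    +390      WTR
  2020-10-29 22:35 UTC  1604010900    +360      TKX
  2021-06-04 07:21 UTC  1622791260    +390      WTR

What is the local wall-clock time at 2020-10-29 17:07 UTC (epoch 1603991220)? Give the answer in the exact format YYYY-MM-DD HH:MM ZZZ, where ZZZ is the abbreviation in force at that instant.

Query: 2020-10-29 17:07 UTC
Rule 1/3 (WTR, +06:30): 2020-06-11 05:41 UTC ≤ query < 2020-10-29 22:35 UTC
17·60 + 7 + 390 = 1417 min
1417 = 0·1440 + 1417; 1417 = 23·60 + 37 → 23:37, same day
→ 2020-10-29 23:37 WTR

2020-10-29 23:37 WTR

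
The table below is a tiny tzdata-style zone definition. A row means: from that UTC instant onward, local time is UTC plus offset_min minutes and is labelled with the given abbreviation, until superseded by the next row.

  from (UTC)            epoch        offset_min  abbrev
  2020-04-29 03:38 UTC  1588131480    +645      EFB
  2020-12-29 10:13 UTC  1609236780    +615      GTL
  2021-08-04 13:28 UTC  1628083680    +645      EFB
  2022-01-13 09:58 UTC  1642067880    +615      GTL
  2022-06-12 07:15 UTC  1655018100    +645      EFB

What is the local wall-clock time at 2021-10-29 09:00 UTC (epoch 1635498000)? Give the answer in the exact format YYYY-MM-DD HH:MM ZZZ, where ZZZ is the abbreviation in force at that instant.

Query: 2021-10-29 09:00 UTC
Rule 3/5 (EFB, +10:45): 2021-08-04 13:28 UTC ≤ query < 2022-01-13 09:58 UTC
9·60 + 0 + 645 = 1185 min
1185 = 0·1440 + 1185; 1185 = 19·60 + 45 → 19:45, same day
→ 2021-10-29 19:45 EFB

2021-10-29 19:45 EFB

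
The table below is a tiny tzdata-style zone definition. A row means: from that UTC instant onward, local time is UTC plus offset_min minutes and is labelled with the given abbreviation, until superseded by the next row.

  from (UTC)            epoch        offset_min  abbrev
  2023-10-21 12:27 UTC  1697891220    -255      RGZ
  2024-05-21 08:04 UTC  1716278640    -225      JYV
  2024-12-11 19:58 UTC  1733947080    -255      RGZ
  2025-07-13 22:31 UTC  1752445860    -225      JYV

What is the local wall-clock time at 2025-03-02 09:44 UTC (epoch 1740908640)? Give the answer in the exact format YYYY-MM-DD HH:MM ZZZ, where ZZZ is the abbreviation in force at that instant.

2025-03-02 05:29 RGZ

Query: 2025-03-02 09:44 UTC
Rule 3/4 (RGZ, -04:15): 2024-12-11 19:58 UTC ≤ query < 2025-07-13 22:31 UTC
9·60 + 44 - 255 = 329 min
329 = 0·1440 + 329; 329 = 5·60 + 29 → 05:29, same day
→ 2025-03-02 05:29 RGZ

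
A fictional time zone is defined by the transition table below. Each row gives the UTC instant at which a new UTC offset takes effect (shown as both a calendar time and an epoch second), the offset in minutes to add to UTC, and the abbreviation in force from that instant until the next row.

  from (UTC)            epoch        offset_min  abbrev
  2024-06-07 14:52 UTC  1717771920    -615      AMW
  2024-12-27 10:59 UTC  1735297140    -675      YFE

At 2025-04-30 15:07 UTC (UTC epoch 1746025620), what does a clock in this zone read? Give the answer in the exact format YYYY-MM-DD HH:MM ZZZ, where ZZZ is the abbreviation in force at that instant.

2025-04-30 03:52 YFE

Query: 2025-04-30 15:07 UTC
Rule 2/2 (YFE, -11:15): 2024-12-27 10:59 UTC ≤ query < +∞
15·60 + 7 - 675 = 232 min
232 = 0·1440 + 232; 232 = 3·60 + 52 → 03:52, same day
→ 2025-04-30 03:52 YFE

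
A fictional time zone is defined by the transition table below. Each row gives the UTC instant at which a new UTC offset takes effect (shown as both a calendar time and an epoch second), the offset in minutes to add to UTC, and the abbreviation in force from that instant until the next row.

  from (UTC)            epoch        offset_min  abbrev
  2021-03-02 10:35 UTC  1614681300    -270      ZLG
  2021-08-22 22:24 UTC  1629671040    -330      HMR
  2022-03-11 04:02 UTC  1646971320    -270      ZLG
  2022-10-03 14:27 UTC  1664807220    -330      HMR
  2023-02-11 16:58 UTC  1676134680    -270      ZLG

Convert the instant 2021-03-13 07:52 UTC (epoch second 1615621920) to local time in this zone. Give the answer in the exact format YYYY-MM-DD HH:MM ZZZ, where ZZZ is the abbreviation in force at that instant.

Query: 2021-03-13 07:52 UTC
Rule 1/5 (ZLG, -04:30): 2021-03-02 10:35 UTC ≤ query < 2021-08-22 22:24 UTC
7·60 + 52 - 270 = 202 min
202 = 0·1440 + 202; 202 = 3·60 + 22 → 03:22, same day
→ 2021-03-13 03:22 ZLG

2021-03-13 03:22 ZLG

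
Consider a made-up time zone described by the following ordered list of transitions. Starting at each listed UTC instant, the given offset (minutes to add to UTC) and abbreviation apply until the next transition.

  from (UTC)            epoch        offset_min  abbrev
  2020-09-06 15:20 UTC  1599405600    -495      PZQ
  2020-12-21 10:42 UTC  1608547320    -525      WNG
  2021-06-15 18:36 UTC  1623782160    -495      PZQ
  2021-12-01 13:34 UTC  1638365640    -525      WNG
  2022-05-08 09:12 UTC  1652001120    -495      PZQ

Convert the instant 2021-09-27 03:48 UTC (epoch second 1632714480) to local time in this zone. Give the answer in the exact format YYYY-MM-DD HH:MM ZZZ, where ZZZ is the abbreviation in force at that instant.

Query: 2021-09-27 03:48 UTC
Rule 3/5 (PZQ, -08:15): 2021-06-15 18:36 UTC ≤ query < 2021-12-01 13:34 UTC
3·60 + 48 - 495 = -267 min
-267 = -1·1440 + 1173; 1173 = 19·60 + 33 → 19:33, 2021-09-27 - 1 day = 2021-09-26
→ 2021-09-26 19:33 PZQ

2021-09-26 19:33 PZQ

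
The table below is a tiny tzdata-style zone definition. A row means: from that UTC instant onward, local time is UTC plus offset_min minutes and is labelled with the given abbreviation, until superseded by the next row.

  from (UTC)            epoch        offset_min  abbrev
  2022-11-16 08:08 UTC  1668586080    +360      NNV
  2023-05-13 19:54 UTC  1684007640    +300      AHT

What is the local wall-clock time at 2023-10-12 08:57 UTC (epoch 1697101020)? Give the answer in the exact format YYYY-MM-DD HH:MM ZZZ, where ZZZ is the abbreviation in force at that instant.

2023-10-12 13:57 AHT

Query: 2023-10-12 08:57 UTC
Rule 2/2 (AHT, +05:00): 2023-05-13 19:54 UTC ≤ query < +∞
8·60 + 57 + 300 = 837 min
837 = 0·1440 + 837; 837 = 13·60 + 57 → 13:57, same day
→ 2023-10-12 13:57 AHT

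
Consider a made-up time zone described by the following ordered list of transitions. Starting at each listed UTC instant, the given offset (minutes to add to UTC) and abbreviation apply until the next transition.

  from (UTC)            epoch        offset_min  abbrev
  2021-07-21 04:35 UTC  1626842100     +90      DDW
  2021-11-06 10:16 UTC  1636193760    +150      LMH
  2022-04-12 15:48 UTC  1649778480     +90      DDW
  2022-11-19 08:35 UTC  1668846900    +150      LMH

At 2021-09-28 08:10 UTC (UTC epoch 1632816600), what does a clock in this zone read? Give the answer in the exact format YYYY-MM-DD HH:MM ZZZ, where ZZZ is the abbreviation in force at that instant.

Query: 2021-09-28 08:10 UTC
Rule 1/4 (DDW, +01:30): 2021-07-21 04:35 UTC ≤ query < 2021-11-06 10:16 UTC
8·60 + 10 + 90 = 580 min
580 = 0·1440 + 580; 580 = 9·60 + 40 → 09:40, same day
→ 2021-09-28 09:40 DDW

2021-09-28 09:40 DDW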